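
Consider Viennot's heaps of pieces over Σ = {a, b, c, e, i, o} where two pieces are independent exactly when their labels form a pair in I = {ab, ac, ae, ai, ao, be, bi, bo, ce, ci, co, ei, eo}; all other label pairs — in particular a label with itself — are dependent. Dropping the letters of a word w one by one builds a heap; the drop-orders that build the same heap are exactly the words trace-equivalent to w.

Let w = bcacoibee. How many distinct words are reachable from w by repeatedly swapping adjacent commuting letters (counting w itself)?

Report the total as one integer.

drop 0:b onto floor
drop 1:c onto {0:b}
drop 2:a onto floor
drop 3:c onto {1:c}
drop 4:o onto floor
drop 5:i onto {4:o}
drop 6:b onto {3:c}
drop 7:e onto floor
drop 8:e onto {7:e}
ground layer = {0:b, 2:a, 4:o, 7:e}
drop-orders for the pieces not yet dropped (sum over which currently-grounded one goes next):
  1 to go: {2} 1  {5} 1  {6} 1  {8} 1
  2 to go: {2,5} 2  {2,6} 2  {2,8} 2  {3,6} 1  {4,5} 1  {5,6} 2  {5,8} 2  {6,8} 2  {7,8} 1
  3 to go: {1,3,6} 1  {2,3,6} 3  {2,4,5} 3  {2,5,6} 6  {2,5,8} 6  {2,6,8} 6  {2,7,8} 3  {3,5,6} 3  {3,6,8} 3  {4,5,6} 3  {4,5,8} 3  {5,6,8} 6  {5,7,8} 3  {6,7,8} 3
  4 to go: {0,1,3,6} 1  {1,2,3,6} 4  {1,3,5,6} 4  {1,3,6,8} 4  {2,3,5,6} 12  {2,3,6,8} 12  {2,4,5,6} 12  {2,4,5,8} 12  {2,5,6,8} 24  {2,5,7,8} 12  {2,6,7,8} 12  {3,4,5,6} 6  {3,5,6,8} 12  {3,6,7,8} 6  {4,5,6,8} 12  {4,5,7,8} 6  {5,6,7,8} 12
  5 to go: {0,1,2,3,6} 5  {0,1,3,5,6} 5  {0,1,3,6,8} 5  {1,2,3,5,6} 20  {1,2,3,6,8} 20  {1,3,4,5,6} 10  {1,3,5,6,8} 20  {1,3,6,7,8} 10  {2,3,4,5,6} 30  {2,3,5,6,8} 60  {2,3,6,7,8} 30  {2,4,5,6,8} 60  {2,4,5,7,8} 30  {2,5,6,7,8} 60  {3,4,5,6,8} 30  {3,5,6,7,8} 30  {4,5,6,7,8} 30
  6 to go: {0,1,2,3,5,6} 30  {0,1,2,3,6,8} 30  {0,1,3,4,5,6} 15  {0,1,3,5,6,8} 30  {0,1,3,6,7,8} 15  {1,2,3,4,5,6} 60  {1,2,3,5,6,8} 120  {1,2,3,6,7,8} 60  {1,3,4,5,6,8} 60  {1,3,5,6,7,8} 60  {2,3,4,5,6,8} 180  {2,3,5,6,7,8} 180  {2,4,5,6,7,8} 180  {3,4,5,6,7,8} 90
  7 to go: {0,1,2,3,4,5,6} 105  {0,1,2,3,5,6,8} 210  {0,1,2,3,6,7,8} 105  {0,1,3,4,5,6,8} 105  {0,1,3,5,6,7,8} 105  {1,2,3,4,5,6,8} 420  {1,2,3,5,6,7,8} 420  {1,3,4,5,6,7,8} 210  {2,3,4,5,6,7,8} 630
  if 0:b drops first: 1680 orders
  if 2:a drops first: 420 orders
  if 4:o drops first: 840 orders
  if 7:e drops first: 840 orders
heap linearizations: 3780

3780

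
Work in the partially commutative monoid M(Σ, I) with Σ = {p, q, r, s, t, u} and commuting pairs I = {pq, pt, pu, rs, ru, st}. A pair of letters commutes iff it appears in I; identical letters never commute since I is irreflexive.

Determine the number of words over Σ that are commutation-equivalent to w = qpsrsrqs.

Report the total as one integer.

0(q) covers ∅
1(p) covers ∅
2(s) covers 0:q, 1:p
3(r) covers 0:q, 1:p
4(s) covers 2:s
5(r) covers 3:r
6(q) covers 4:s, 5:r
7(s) covers 6:q
floor of heap: 0:q, 1:p
completions by unplaced set U, small U first (add the entries for U minus each lowest piece of U):
  |U|=1: {7}:1
  |U|=2: {6,7}:1
  |U|=3: {4,6,7}:1  {5,6,7}:1
  |U|=4: {2,4,6,7}:1  {3,5,6,7}:1  {4,5,6,7}:2
  |U|=5: {2,4,5,6,7}:3  {3,4,5,6,7}:3
  |U|=6: {2,3,4,5,6,7}:6
  start at 0(q): 6
  start at 1(p): 6
sum over floor = 12

12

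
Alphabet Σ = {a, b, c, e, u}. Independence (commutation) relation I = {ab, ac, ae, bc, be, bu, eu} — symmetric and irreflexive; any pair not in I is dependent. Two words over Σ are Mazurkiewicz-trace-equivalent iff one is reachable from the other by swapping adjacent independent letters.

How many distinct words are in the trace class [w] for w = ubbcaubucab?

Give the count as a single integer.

1320

#0=u has no predecessor
#1=b has no predecessor
#2=b depends on [1:b]
#3=c depends on [0:u]
#4=a depends on [0:u]
#5=u depends on [3:c, 4:a]
#6=b depends on [2:b]
#7=u depends on [5:u]
#8=c depends on [7:u]
#9=a depends on [7:u]
#10=b depends on [6:b]
sources: [0:u, 1:b]
N(rest) = Σ N(rest − s) over sources s of rest; N(one piece) = 1:
  size 1 → [8]=1  [9]=1  [10]=1
  size 2 → [6,10]=1  [8,9]=2  [8,10]=2  [9,10]=2
  size 3 → [2,6,10]=1  [6,8,10]=3  [6,9,10]=3  [7,8,9]=2  [8,9,10]=6
  size 4 → [1,2,6,10]=1  [2,6,8,10]=4  [2,6,9,10]=4  [5,7,8,9]=2  [6,8,9,10]=12  [7,8,9,10]=8
  size 5 → [1,2,6,8,10]=5  [1,2,6,9,10]=5  [2,6,8,9,10]=20  [3,5,7,8,9]=2  [4,5,7,8,9]=2  [5,7,8,9,10]=10  [6,7,8,9,10]=20
  size 6 → [1,2,6,8,9,10]=30  [2,6,7,8,9,10]=40  [3,4,5,7,8,9]=4  [3,5,7,8,9,10]=12  [4,5,7,8,9,10]=12  [5,6,7,8,9,10]=30
  size 7 → [0,3,4,5,7,8,9]=4  [1,2,6,7,8,9,10]=70  [2,5,6,7,8,9,10]=70  [3,4,5,7,8,9,10]=28  [3,5,6,7,8,9,10]=42  [4,5,6,7,8,9,10]=42
  size 8 → [0,3,4,5,7,8,9,10]=32  [1,2,5,6,7,8,9,10]=140  [2,3,5,6,7,8,9,10]=112  [2,4,5,6,7,8,9,10]=112  [3,4,5,6,7,8,9,10]=112
  size 9 → [0,3,4,5,6,7,8,9,10]=144  [1,2,3,5,6,7,8,9,10]=252  [1,2,4,5,6,7,8,9,10]=252  [2,3,4,5,6,7,8,9,10]=336
  first=0(u) contributes 840
  first=1(b) contributes 480
|[w]| = 1320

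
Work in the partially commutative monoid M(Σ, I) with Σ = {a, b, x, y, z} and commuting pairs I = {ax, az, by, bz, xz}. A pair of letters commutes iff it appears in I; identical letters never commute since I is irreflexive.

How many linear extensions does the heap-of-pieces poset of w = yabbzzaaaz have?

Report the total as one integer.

84

piece 0:y — minimal
piece 1:a rests on {0:y}
piece 2:b rests on {1:a}
piece 3:b rests on {2:b}
piece 4:z rests on {0:y}
piece 5:z rests on {4:z}
piece 6:a rests on {3:b}
piece 7:a rests on {6:a}
piece 8:a rests on {7:a}
piece 9:z rests on {5:z}
minimal pieces: {0:y}
ways to finish when only these pieces remain (= sum over removing one remaining piece with nothing left below it):
  1 left: {8}→1  {9}→1
  2 left: {5,9}→1  {7,8}→1  {8,9}→2
  3 left: {4,5,9}→1  {5,8,9}→3  {6,7,8}→1  {7,8,9}→3
  4 left: {3,6,7,8}→1  {4,5,8,9}→4  {5,7,8,9}→6  {6,7,8,9}→4
  5 left: {2,3,6,7,8}→1  {3,6,7,8,9}→5  {4,5,7,8,9}→10  {5,6,7,8,9}→10
  6 left: {1,2,3,6,7,8}→1  {2,3,6,7,8,9}→6  {3,5,6,7,8,9}→15  {4,5,6,7,8,9}→20
  7 left: {1,2,3,6,7,8,9}→7  {2,3,5,6,7,8,9}→21  {3,4,5,6,7,8,9}→35
  8 left: {1,2,3,5,6,7,8,9}→28  {2,3,4,5,6,7,8,9}→56
  placing 0:y first → 84 extensions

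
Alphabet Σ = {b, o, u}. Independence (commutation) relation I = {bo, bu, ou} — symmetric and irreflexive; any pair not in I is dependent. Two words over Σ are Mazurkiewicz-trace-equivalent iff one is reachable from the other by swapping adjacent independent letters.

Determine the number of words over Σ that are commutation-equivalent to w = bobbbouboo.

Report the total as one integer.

#0=b has no predecessor
#1=o has no predecessor
#2=b depends on [0:b]
#3=b depends on [2:b]
#4=b depends on [3:b]
#5=o depends on [1:o]
#6=u has no predecessor
#7=b depends on [4:b]
#8=o depends on [5:o]
#9=o depends on [8:o]
sources: [0:b, 1:o, 6:u]
N(rest) = Σ N(rest − s) over sources s of rest; N(one piece) = 1:
  size 1 → [6]=1  [7]=1  [9]=1
  size 2 → [4,7]=1  [6,7]=2  [6,9]=2  [7,9]=2  [8,9]=1
  size 3 → [3,4,7]=1  [4,6,7]=3  [4,7,9]=3  [5,8,9]=1  [6,7,9]=6  [6,8,9]=3  [7,8,9]=3
  size 4 → [1,5,8,9]=1  [2,3,4,7]=1  [3,4,6,7]=4  [3,4,7,9]=4  [4,6,7,9]=12  [4,7,8,9]=6  [5,6,8,9]=4  [5,7,8,9]=4  [6,7,8,9]=12
  size 5 → [0,2,3,4,7]=1  [1,5,6,8,9]=5  [1,5,7,8,9]=5  [2,3,4,6,7]=5  [2,3,4,7,9]=5  [3,4,6,7,9]=20  [3,4,7,8,9]=10  [4,5,7,8,9]=10  [4,6,7,8,9]=30  [5,6,7,8,9]=20
  size 6 → [0,2,3,4,6,7]=6  [0,2,3,4,7,9]=6  [1,4,5,7,8,9]=15  [1,5,6,7,8,9]=30  [2,3,4,6,7,9]=30  [2,3,4,7,8,9]=15  [3,4,5,7,8,9]=20  [3,4,6,7,8,9]=60  [4,5,6,7,8,9]=60
  size 7 → [0,2,3,4,6,7,9]=42  [0,2,3,4,7,8,9]=21  [1,3,4,5,7,8,9]=35  [1,4,5,6,7,8,9]=105  [2,3,4,5,7,8,9]=35  [2,3,4,6,7,8,9]=105  [3,4,5,6,7,8,9]=140
  size 8 → [0,2,3,4,5,7,8,9]=56  [0,2,3,4,6,7,8,9]=168  [1,2,3,4,5,7,8,9]=70  [1,3,4,5,6,7,8,9]=280  [2,3,4,5,6,7,8,9]=280
  first=0(b) contributes 630
  first=1(o) contributes 504
  first=6(u) contributes 126
|[w]| = 1260

1260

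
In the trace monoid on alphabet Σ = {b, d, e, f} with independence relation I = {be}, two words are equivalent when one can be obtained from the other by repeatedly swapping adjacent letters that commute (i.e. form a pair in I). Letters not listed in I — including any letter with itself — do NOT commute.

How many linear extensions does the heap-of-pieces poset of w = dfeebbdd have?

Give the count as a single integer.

6

#0=d has no predecessor
#1=f depends on [0:d]
#2=e depends on [1:f]
#3=e depends on [2:e]
#4=b depends on [1:f]
#5=b depends on [4:b]
#6=d depends on [3:e, 5:b]
#7=d depends on [6:d]
sources: [0:d]
N(rest) = Σ N(rest − s) over sources s of rest; N(one piece) = 1:
  size 1 → [7]=1
  size 2 → [6,7]=1
  size 3 → [3,6,7]=1  [5,6,7]=1
  size 4 → [2,3,6,7]=1  [3,5,6,7]=2  [4,5,6,7]=1
  size 5 → [2,3,5,6,7]=3  [3,4,5,6,7]=3
  size 6 → [2,3,4,5,6,7]=6
  first=0(d) contributes 6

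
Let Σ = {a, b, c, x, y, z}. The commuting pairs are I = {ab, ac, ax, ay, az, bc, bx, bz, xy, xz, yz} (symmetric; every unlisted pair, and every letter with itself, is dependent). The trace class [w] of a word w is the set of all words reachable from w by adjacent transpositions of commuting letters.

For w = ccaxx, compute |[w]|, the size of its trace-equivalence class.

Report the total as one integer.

drop 0:c onto floor
drop 1:c onto {0:c}
drop 2:a onto floor
drop 3:x onto {1:c}
drop 4:x onto {3:x}
ground layer = {0:c, 2:a}
drop-orders for the pieces not yet dropped (sum over which currently-grounded one goes next):
  1 to go: {2} 1  {4} 1
  2 to go: {2,4} 2  {3,4} 1
  3 to go: {1,3,4} 1  {2,3,4} 3
  if 0:c drops first: 4 orders
  if 2:a drops first: 1 orders
heap linearizations: 5

5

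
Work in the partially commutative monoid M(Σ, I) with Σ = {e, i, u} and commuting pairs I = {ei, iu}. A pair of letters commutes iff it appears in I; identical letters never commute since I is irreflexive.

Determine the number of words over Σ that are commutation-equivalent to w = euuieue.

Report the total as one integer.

7

drop 0:e onto floor
drop 1:u onto {0:e}
drop 2:u onto {1:u}
drop 3:i onto floor
drop 4:e onto {2:u}
drop 5:u onto {4:e}
drop 6:e onto {5:u}
ground layer = {0:e, 3:i}
drop-orders for the pieces not yet dropped (sum over which currently-grounded one goes next):
  1 to go: {3} 1  {6} 1
  2 to go: {3,6} 2  {5,6} 1
  3 to go: {3,5,6} 3  {4,5,6} 1
  4 to go: {2,4,5,6} 1  {3,4,5,6} 4
  5 to go: {1,2,4,5,6} 1  {2,3,4,5,6} 5
  if 0:e drops first: 6 orders
  if 3:i drops first: 1 orders
heap linearizations: 7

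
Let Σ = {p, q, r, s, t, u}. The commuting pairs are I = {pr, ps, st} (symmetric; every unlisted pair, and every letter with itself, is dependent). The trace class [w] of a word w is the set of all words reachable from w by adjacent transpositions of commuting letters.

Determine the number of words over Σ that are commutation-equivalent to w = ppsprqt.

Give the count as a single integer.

10

0(p) covers ∅
1(p) covers 0:p
2(s) covers ∅
3(p) covers 1:p
4(r) covers 2:s
5(q) covers 3:p, 4:r
6(t) covers 5:q
floor of heap: 0:p, 2:s
completions by unplaced set U, small U first (add the entries for U minus each lowest piece of U):
  |U|=1: {6}:1
  |U|=2: {5,6}:1
  |U|=3: {3,5,6}:1  {4,5,6}:1
  |U|=4: {1,3,5,6}:1  {2,4,5,6}:1  {3,4,5,6}:2
  |U|=5: {0,1,3,5,6}:1  {1,3,4,5,6}:3  {2,3,4,5,6}:3
  start at 0(p): 6
  start at 2(s): 4
sum over floor = 10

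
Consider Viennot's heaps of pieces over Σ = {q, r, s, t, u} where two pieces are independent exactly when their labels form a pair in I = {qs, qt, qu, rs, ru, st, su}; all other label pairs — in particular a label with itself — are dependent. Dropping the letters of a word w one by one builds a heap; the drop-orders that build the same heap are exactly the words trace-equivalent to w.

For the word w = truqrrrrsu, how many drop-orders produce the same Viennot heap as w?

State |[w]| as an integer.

280

piece 0:t — minimal
piece 1:r rests on {0:t}
piece 2:u rests on {0:t}
piece 3:q rests on {1:r}
piece 4:r rests on {3:q}
piece 5:r rests on {4:r}
piece 6:r rests on {5:r}
piece 7:r rests on {6:r}
piece 8:s — minimal
piece 9:u rests on {2:u}
minimal pieces: {0:t, 8:s}
ways to finish when only these pieces remain (= sum over removing one remaining piece with nothing left below it):
  1 left: {7}→1  {8}→1  {9}→1
  2 left: {2,9}→1  {6,7}→1  {7,8}→2  {7,9}→2  {8,9}→2
  3 left: {2,7,9}→3  {2,8,9}→3  {5,6,7}→1  {6,7,8}→3  {6,7,9}→3  {7,8,9}→6
  4 left: {2,6,7,9}→6  {2,7,8,9}→12  {4,5,6,7}→1  {5,6,7,8}→4  {5,6,7,9}→4  {6,7,8,9}→12
  5 left: {2,5,6,7,9}→10  {2,6,7,8,9}→30  {3,4,5,6,7}→1  {4,5,6,7,8}→5  {4,5,6,7,9}→5  {5,6,7,8,9}→20
  6 left: {1,3,4,5,6,7}→1  {2,4,5,6,7,9}→15  {2,5,6,7,8,9}→60  {3,4,5,6,7,8}→6  {3,4,5,6,7,9}→6  {4,5,6,7,8,9}→30
  7 left: {1,3,4,5,6,7,8}→7  {1,3,4,5,6,7,9}→7  {2,3,4,5,6,7,9}→21  {2,4,5,6,7,8,9}→105  {3,4,5,6,7,8,9}→42
  8 left: {1,2,3,4,5,6,7,9}→28  {1,3,4,5,6,7,8,9}→56  {2,3,4,5,6,7,8,9}→168
  placing 0:t first → 252 extensions
  placing 8:s first → 28 extensions
total linear extensions = 280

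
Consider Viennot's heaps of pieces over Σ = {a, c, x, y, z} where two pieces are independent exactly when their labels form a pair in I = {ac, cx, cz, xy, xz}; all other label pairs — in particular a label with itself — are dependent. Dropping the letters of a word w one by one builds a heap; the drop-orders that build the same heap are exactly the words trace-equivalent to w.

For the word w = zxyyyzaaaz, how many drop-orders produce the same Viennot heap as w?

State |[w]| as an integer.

piece 0:z — minimal
piece 1:x — minimal
piece 2:y rests on {0:z}
piece 3:y rests on {2:y}
piece 4:y rests on {3:y}
piece 5:z rests on {4:y}
piece 6:a rests on {1:x, 5:z}
piece 7:a rests on {6:a}
piece 8:a rests on {7:a}
piece 9:z rests on {8:a}
minimal pieces: {0:z, 1:x}
ways to finish when only these pieces remain (= sum over removing one remaining piece with nothing left below it):
  1 left: {9}→1
  2 left: {8,9}→1
  3 left: {7,8,9}→1
  4 left: {6,7,8,9}→1
  5 left: {1,6,7,8,9}→1  {5,6,7,8,9}→1
  6 left: {1,5,6,7,8,9}→2  {4,5,6,7,8,9}→1
  7 left: {1,4,5,6,7,8,9}→3  {3,4,5,6,7,8,9}→1
  8 left: {1,3,4,5,6,7,8,9}→4  {2,3,4,5,6,7,8,9}→1
  placing 0:z first → 5 extensions
  placing 1:x first → 1 extensions
total linear extensions = 6

6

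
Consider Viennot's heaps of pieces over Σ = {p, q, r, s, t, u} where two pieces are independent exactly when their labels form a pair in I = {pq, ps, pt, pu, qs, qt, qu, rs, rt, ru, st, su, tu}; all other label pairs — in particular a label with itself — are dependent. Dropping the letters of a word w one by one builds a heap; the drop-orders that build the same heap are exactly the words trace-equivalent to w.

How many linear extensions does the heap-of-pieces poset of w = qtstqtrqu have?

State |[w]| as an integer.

2520

0(q) covers ∅
1(t) covers ∅
2(s) covers ∅
3(t) covers 1:t
4(q) covers 0:q
5(t) covers 3:t
6(r) covers 4:q
7(q) covers 6:r
8(u) covers ∅
floor of heap: 0:q, 1:t, 2:s, 8:u
completions by unplaced set U, small U first (add the entries for U minus each lowest piece of U):
  |U|=1: {2}:1  {5}:1  {7}:1  {8}:1
  |U|=2: {2,5}:2  {2,7}:2  {2,8}:2  {3,5}:1  {5,7}:2  {5,8}:2  {6,7}:1  {7,8}:2
  |U|=3: {1,3,5}:1  {2,3,5}:3  {2,5,7}:6  {2,5,8}:6  {2,6,7}:3  {2,7,8}:6  {3,5,7}:3  {3,5,8}:3  {4,6,7}:1  {5,6,7}:3  {5,7,8}:6  {6,7,8}:3
  |U|=4: {0,4,6,7}:1  {1,2,3,5}:4  {1,3,5,7}:4  {1,3,5,8}:4  {2,3,5,7}:12  {2,3,5,8}:12  {2,4,6,7}:4  {2,5,6,7}:12  {2,5,7,8}:24  {2,6,7,8}:12  {3,5,6,7}:6  {3,5,7,8}:12  {4,5,6,7}:4  {4,6,7,8}:4  {5,6,7,8}:12
  |U|=5: {0,2,4,6,7}:5  {0,4,5,6,7}:5  {0,4,6,7,8}:5  {1,2,3,5,7}:20  {1,2,3,5,8}:20  {1,3,5,6,7}:10  {1,3,5,7,8}:20  {2,3,5,6,7}:30  {2,3,5,7,8}:60  {2,4,5,6,7}:20  {2,4,6,7,8}:20  {2,5,6,7,8}:60  {3,4,5,6,7}:10  {3,5,6,7,8}:30  {4,5,6,7,8}:20
  |U|=6: {0,2,4,5,6,7}:30  {0,2,4,6,7,8}:30  {0,3,4,5,6,7}:15  {0,4,5,6,7,8}:30  {1,2,3,5,6,7}:60  {1,2,3,5,7,8}:120  {1,3,4,5,6,7}:20  {1,3,5,6,7,8}:60  {2,3,4,5,6,7}:60  {2,3,5,6,7,8}:180  {2,4,5,6,7,8}:120  {3,4,5,6,7,8}:60
  |U|=7: {0,1,3,4,5,6,7}:35  {0,2,3,4,5,6,7}:105  {0,2,4,5,6,7,8}:210  {0,3,4,5,6,7,8}:105  {1,2,3,4,5,6,7}:140  {1,2,3,5,6,7,8}:420  {1,3,4,5,6,7,8}:140  {2,3,4,5,6,7,8}:420
  start at 0(q): 1120
  start at 1(t): 840
  start at 2(s): 280
  start at 8(u): 280
sum over floor = 2520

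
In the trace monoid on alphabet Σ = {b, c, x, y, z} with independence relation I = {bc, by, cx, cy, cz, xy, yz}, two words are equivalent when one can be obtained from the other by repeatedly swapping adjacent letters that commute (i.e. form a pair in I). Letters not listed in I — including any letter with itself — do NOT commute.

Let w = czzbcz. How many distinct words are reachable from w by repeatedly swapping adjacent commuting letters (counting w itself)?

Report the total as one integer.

#0=c has no predecessor
#1=z has no predecessor
#2=z depends on [1:z]
#3=b depends on [2:z]
#4=c depends on [0:c]
#5=z depends on [3:b]
sources: [0:c, 1:z]
N(rest) = Σ N(rest − s) over sources s of rest; N(one piece) = 1:
  size 1 → [4]=1  [5]=1
  size 2 → [0,4]=1  [3,5]=1  [4,5]=2
  size 3 → [0,4,5]=3  [2,3,5]=1  [3,4,5]=3
  size 4 → [0,3,4,5]=6  [1,2,3,5]=1  [2,3,4,5]=4
  first=0(c) contributes 5
  first=1(z) contributes 10
|[w]| = 15

15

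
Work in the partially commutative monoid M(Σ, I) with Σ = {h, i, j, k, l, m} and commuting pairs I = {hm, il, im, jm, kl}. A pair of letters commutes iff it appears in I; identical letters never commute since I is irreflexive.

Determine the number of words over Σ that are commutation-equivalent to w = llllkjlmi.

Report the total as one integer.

drop 0:l onto floor
drop 1:l onto {0:l}
drop 2:l onto {1:l}
drop 3:l onto {2:l}
drop 4:k onto floor
drop 5:j onto {3:l, 4:k}
drop 6:l onto {5:j}
drop 7:m onto {6:l}
drop 8:i onto {5:j}
ground layer = {0:l, 4:k}
drop-orders for the pieces not yet dropped (sum over which currently-grounded one goes next):
  1 to go: {7} 1  {8} 1
  2 to go: {6,7} 1  {7,8} 2
  3 to go: {6,7,8} 3
  4 to go: {5,6,7,8} 3
  5 to go: {3,5,6,7,8} 3  {4,5,6,7,8} 3
  6 to go: {2,3,5,6,7,8} 3  {3,4,5,6,7,8} 6
  7 to go: {1,2,3,5,6,7,8} 3  {2,3,4,5,6,7,8} 9
  if 0:l drops first: 12 orders
  if 4:k drops first: 3 orders
heap linearizations: 15

15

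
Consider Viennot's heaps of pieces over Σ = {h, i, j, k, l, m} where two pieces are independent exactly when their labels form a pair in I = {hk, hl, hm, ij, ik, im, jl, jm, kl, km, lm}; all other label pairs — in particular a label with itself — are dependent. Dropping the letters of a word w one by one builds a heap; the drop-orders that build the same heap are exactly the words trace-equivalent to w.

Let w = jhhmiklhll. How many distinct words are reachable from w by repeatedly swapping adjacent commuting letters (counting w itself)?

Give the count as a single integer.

#0=j has no predecessor
#1=h depends on [0:j]
#2=h depends on [1:h]
#3=m has no predecessor
#4=i depends on [2:h]
#5=k depends on [0:j]
#6=l depends on [4:i]
#7=h depends on [4:i]
#8=l depends on [6:l]
#9=l depends on [8:l]
sources: [0:j, 3:m]
N(rest) = Σ N(rest − s) over sources s of rest; N(one piece) = 1:
  size 1 → [3]=1  [5]=1  [7]=1  [9]=1
  size 2 → [3,5]=2  [3,7]=2  [3,9]=2  [5,7]=2  [5,9]=2  [7,9]=2  [8,9]=1
  size 3 → [3,5,7]=6  [3,5,9]=6  [3,7,9]=6  [3,8,9]=3  [5,7,9]=6  [5,8,9]=3  [6,8,9]=1  [7,8,9]=3
  size 4 → [3,5,7,9]=24  [3,5,8,9]=12  [3,6,8,9]=4  [3,7,8,9]=12  [5,6,8,9]=4  [5,7,8,9]=12  [6,7,8,9]=4
  size 5 → [3,5,6,8,9]=20  [3,5,7,8,9]=60  [3,6,7,8,9]=20  [4,6,7,8,9]=4  [5,6,7,8,9]=20
  size 6 → [2,4,6,7,8,9]=4  [3,4,6,7,8,9]=24  [3,5,6,7,8,9]=120  [4,5,6,7,8,9]=24
  size 7 → [1,2,4,6,7,8,9]=4  [2,3,4,6,7,8,9]=28  [2,4,5,6,7,8,9]=28  [3,4,5,6,7,8,9]=168
  size 8 → [1,2,3,4,6,7,8,9]=32  [1,2,4,5,6,7,8,9]=32  [2,3,4,5,6,7,8,9]=224
  first=0(j) contributes 288
  first=3(m) contributes 32
|[w]| = 320

320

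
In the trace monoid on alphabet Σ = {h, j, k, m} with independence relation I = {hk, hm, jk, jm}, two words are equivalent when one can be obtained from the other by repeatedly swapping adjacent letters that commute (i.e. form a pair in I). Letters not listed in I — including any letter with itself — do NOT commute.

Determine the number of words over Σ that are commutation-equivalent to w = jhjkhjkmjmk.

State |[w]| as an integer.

drop 0:j onto floor
drop 1:h onto {0:j}
drop 2:j onto {1:h}
drop 3:k onto floor
drop 4:h onto {2:j}
drop 5:j onto {4:h}
drop 6:k onto {3:k}
drop 7:m onto {6:k}
drop 8:j onto {5:j}
drop 9:m onto {7:m}
drop 10:k onto {9:m}
ground layer = {0:j, 3:k}
drop-orders for the pieces not yet dropped (sum over which currently-grounded one goes next):
  1 to go: {8} 1  {10} 1
  2 to go: {5,8} 1  {8,10} 2  {9,10} 1
  3 to go: {4,5,8} 1  {5,8,10} 3  {7,9,10} 1  {8,9,10} 3
  4 to go: {2,4,5,8} 1  {4,5,8,10} 4  {5,8,9,10} 6  {6,7,9,10} 1  {7,8,9,10} 4
  5 to go: {1,2,4,5,8} 1  {2,4,5,8,10} 5  {3,6,7,9,10} 1  {4,5,8,9,10} 10  {5,7,8,9,10} 10  {6,7,8,9,10} 5
  6 to go: {0,1,2,4,5,8} 1  {1,2,4,5,8,10} 6  {2,4,5,8,9,10} 15  {3,6,7,8,9,10} 6  {4,5,7,8,9,10} 20  {5,6,7,8,9,10} 15
  7 to go: {0,1,2,4,5,8,10} 7  {1,2,4,5,8,9,10} 21  {2,4,5,7,8,9,10} 35  {3,5,6,7,8,9,10} 21  {4,5,6,7,8,9,10} 35
  8 to go: {0,1,2,4,5,8,9,10} 28  {1,2,4,5,7,8,9,10} 56  {2,4,5,6,7,8,9,10} 70  {3,4,5,6,7,8,9,10} 56
  9 to go: {0,1,2,4,5,7,8,9,10} 84  {1,2,4,5,6,7,8,9,10} 126  {2,3,4,5,6,7,8,9,10} 126
  if 0:j drops first: 252 orders
  if 3:k drops first: 210 orders
heap linearizations: 462

462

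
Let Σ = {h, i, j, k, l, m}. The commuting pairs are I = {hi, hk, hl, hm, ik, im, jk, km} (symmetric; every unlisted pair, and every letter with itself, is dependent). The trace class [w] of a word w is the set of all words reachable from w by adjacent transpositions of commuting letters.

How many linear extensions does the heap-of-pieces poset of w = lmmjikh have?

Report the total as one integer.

#0=l has no predecessor
#1=m depends on [0:l]
#2=m depends on [1:m]
#3=j depends on [2:m]
#4=i depends on [3:j]
#5=k depends on [0:l]
#6=h depends on [3:j]
sources: [0:l]
N(rest) = Σ N(rest − s) over sources s of rest; N(one piece) = 1:
  size 1 → [4]=1  [5]=1  [6]=1
  size 2 → [4,5]=2  [4,6]=2  [5,6]=2
  size 3 → [3,4,6]=2  [4,5,6]=6
  size 4 → [2,3,4,6]=2  [3,4,5,6]=8
  size 5 → [1,2,3,4,6]=2  [2,3,4,5,6]=10
  first=0(l) contributes 12

12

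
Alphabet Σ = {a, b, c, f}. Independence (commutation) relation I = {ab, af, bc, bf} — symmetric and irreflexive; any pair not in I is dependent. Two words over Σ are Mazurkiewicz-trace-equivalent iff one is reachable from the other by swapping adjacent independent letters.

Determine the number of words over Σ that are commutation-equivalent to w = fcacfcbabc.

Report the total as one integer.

45

piece 0:f — minimal
piece 1:c rests on {0:f}
piece 2:a rests on {1:c}
piece 3:c rests on {2:a}
piece 4:f rests on {3:c}
piece 5:c rests on {4:f}
piece 6:b — minimal
piece 7:a rests on {5:c}
piece 8:b rests on {6:b}
piece 9:c rests on {7:a}
minimal pieces: {0:f, 6:b}
ways to finish when only these pieces remain (= sum over removing one remaining piece with nothing left below it):
  1 left: {8}→1  {9}→1
  2 left: {6,8}→1  {7,9}→1  {8,9}→2
  3 left: {5,7,9}→1  {6,8,9}→3  {7,8,9}→3
  4 left: {4,5,7,9}→1  {5,7,8,9}→4  {6,7,8,9}→6
  5 left: {3,4,5,7,9}→1  {4,5,7,8,9}→5  {5,6,7,8,9}→10
  6 left: {2,3,4,5,7,9}→1  {3,4,5,7,8,9}→6  {4,5,6,7,8,9}→15
  7 left: {1,2,3,4,5,7,9}→1  {2,3,4,5,7,8,9}→7  {3,4,5,6,7,8,9}→21
  8 left: {0,1,2,3,4,5,7,9}→1  {1,2,3,4,5,7,8,9}→8  {2,3,4,5,6,7,8,9}→28
  placing 0:f first → 36 extensions
  placing 6:b first → 9 extensions
total linear extensions = 45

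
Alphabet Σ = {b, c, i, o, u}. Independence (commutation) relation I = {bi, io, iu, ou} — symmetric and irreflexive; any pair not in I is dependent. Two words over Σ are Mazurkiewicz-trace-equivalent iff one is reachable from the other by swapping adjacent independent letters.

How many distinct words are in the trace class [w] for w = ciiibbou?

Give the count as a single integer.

piece 0:c — minimal
piece 1:i rests on {0:c}
piece 2:i rests on {1:i}
piece 3:i rests on {2:i}
piece 4:b rests on {0:c}
piece 5:b rests on {4:b}
piece 6:o rests on {5:b}
piece 7:u rests on {5:b}
minimal pieces: {0:c}
ways to finish when only these pieces remain (= sum over removing one remaining piece with nothing left below it):
  1 left: {3}→1  {6}→1  {7}→1
  2 left: {2,3}→1  {3,6}→2  {3,7}→2  {6,7}→2
  3 left: {1,2,3}→1  {2,3,6}→3  {2,3,7}→3  {3,6,7}→6  {5,6,7}→2
  4 left: {1,2,3,6}→4  {1,2,3,7}→4  {2,3,6,7}→12  {3,5,6,7}→8  {4,5,6,7}→2
  5 left: {1,2,3,6,7}→20  {2,3,5,6,7}→20  {3,4,5,6,7}→10
  6 left: {1,2,3,5,6,7}→40  {2,3,4,5,6,7}→30
  placing 0:c first → 70 extensions

70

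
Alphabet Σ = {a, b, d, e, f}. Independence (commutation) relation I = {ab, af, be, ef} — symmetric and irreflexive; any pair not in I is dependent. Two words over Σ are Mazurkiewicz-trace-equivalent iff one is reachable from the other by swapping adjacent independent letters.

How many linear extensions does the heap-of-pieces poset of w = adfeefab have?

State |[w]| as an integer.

drop 0:a onto floor
drop 1:d onto {0:a}
drop 2:f onto {1:d}
drop 3:e onto {1:d}
drop 4:e onto {3:e}
drop 5:f onto {2:f}
drop 6:a onto {4:e}
drop 7:b onto {5:f}
ground layer = {0:a}
drop-orders for the pieces not yet dropped (sum over which currently-grounded one goes next):
  1 to go: {6} 1  {7} 1
  2 to go: {4,6} 1  {5,7} 1  {6,7} 2
  3 to go: {2,5,7} 1  {3,4,6} 1  {4,6,7} 3  {5,6,7} 3
  4 to go: {2,5,6,7} 4  {3,4,6,7} 4  {4,5,6,7} 6
  5 to go: {2,4,5,6,7} 10  {3,4,5,6,7} 10
  6 to go: {2,3,4,5,6,7} 20
  if 0:a drops first: 20 orders

20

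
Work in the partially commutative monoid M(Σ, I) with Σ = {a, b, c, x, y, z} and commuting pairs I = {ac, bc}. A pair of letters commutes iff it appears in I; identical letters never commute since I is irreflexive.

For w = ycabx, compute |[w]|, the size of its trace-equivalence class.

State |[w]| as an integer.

3

drop 0:y onto floor
drop 1:c onto {0:y}
drop 2:a onto {0:y}
drop 3:b onto {2:a}
drop 4:x onto {1:c, 3:b}
ground layer = {0:y}
drop-orders for the pieces not yet dropped (sum over which currently-grounded one goes next):
  1 to go: {4} 1
  2 to go: {1,4} 1  {3,4} 1
  3 to go: {1,3,4} 2  {2,3,4} 1
  if 0:y drops first: 3 orders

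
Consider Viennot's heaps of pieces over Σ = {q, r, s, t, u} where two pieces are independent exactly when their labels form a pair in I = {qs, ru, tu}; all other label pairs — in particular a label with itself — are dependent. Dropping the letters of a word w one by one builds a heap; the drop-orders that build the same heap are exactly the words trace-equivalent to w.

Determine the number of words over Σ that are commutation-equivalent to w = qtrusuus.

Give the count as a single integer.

3

#0=q has no predecessor
#1=t depends on [0:q]
#2=r depends on [1:t]
#3=u depends on [0:q]
#4=s depends on [2:r, 3:u]
#5=u depends on [4:s]
#6=u depends on [5:u]
#7=s depends on [6:u]
sources: [0:q]
N(rest) = Σ N(rest − s) over sources s of rest; N(one piece) = 1:
  size 1 → [7]=1
  size 2 → [6,7]=1
  size 3 → [5,6,7]=1
  size 4 → [4,5,6,7]=1
  size 5 → [2,4,5,6,7]=1  [3,4,5,6,7]=1
  size 6 → [1,2,4,5,6,7]=1  [2,3,4,5,6,7]=2
  first=0(q) contributes 3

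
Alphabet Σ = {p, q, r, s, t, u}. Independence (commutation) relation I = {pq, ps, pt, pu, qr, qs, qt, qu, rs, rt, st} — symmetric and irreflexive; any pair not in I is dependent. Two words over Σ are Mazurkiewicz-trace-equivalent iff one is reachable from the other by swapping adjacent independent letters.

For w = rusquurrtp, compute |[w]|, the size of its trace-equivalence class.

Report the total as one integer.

piece 0:r — minimal
piece 1:u rests on {0:r}
piece 2:s rests on {1:u}
piece 3:q — minimal
piece 4:u rests on {2:s}
piece 5:u rests on {4:u}
piece 6:r rests on {5:u}
piece 7:r rests on {6:r}
piece 8:t rests on {5:u}
piece 9:p rests on {7:r}
minimal pieces: {0:r, 3:q}
ways to finish when only these pieces remain (= sum over removing one remaining piece with nothing left below it):
  1 left: {3}→1  {8}→1  {9}→1
  2 left: {3,8}→2  {3,9}→2  {7,9}→1  {8,9}→2
  3 left: {3,7,9}→3  {3,8,9}→6  {6,7,9}→1  {7,8,9}→3
  4 left: {3,6,7,9}→4  {3,7,8,9}→12  {6,7,8,9}→4
  5 left: {3,6,7,8,9}→20  {5,6,7,8,9}→4
  6 left: {3,5,6,7,8,9}→24  {4,5,6,7,8,9}→4
  7 left: {2,4,5,6,7,8,9}→4  {3,4,5,6,7,8,9}→28
  8 left: {1,2,4,5,6,7,8,9}→4  {2,3,4,5,6,7,8,9}→32
  placing 0:r first → 36 extensions
  placing 3:q first → 4 extensions
total linear extensions = 40

40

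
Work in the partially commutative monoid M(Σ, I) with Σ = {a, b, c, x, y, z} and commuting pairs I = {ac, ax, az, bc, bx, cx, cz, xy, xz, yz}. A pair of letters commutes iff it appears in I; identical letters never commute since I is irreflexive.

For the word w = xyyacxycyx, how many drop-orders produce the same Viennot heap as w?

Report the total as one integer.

240

0(x) covers ∅
1(y) covers ∅
2(y) covers 1:y
3(a) covers 2:y
4(c) covers 2:y
5(x) covers 0:x
6(y) covers 3:a, 4:c
7(c) covers 6:y
8(y) covers 7:c
9(x) covers 5:x
floor of heap: 0:x, 1:y
completions by unplaced set U, small U first (add the entries for U minus each lowest piece of U):
  |U|=1: {8}:1  {9}:1
  |U|=2: {5,9}:1  {7,8}:1  {8,9}:2
  |U|=3: {0,5,9}:1  {5,8,9}:3  {6,7,8}:1  {7,8,9}:3
  |U|=4: {0,5,8,9}:4  {3,6,7,8}:1  {4,6,7,8}:1  {5,7,8,9}:6  {6,7,8,9}:4
  |U|=5: {0,5,7,8,9}:10  {3,4,6,7,8}:2  {3,6,7,8,9}:5  {4,6,7,8,9}:5  {5,6,7,8,9}:10
  |U|=6: {0,5,6,7,8,9}:20  {2,3,4,6,7,8}:2  {3,4,6,7,8,9}:12  {3,5,6,7,8,9}:15  {4,5,6,7,8,9}:15
  |U|=7: {0,3,5,6,7,8,9}:35  {0,4,5,6,7,8,9}:35  {1,2,3,4,6,7,8}:2  {2,3,4,6,7,8,9}:14  {3,4,5,6,7,8,9}:42
  |U|=8: {0,3,4,5,6,7,8,9}:112  {1,2,3,4,6,7,8,9}:16  {2,3,4,5,6,7,8,9}:56
  start at 0(x): 72
  start at 1(y): 168
sum over floor = 240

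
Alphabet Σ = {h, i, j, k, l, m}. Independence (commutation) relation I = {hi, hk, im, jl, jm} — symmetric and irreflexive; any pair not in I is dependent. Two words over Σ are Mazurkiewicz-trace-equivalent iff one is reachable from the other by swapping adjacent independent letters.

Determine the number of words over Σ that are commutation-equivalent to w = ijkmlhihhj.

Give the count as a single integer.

0(i) covers ∅
1(j) covers 0:i
2(k) covers 1:j
3(m) covers 2:k
4(l) covers 3:m
5(h) covers 4:l
6(i) covers 4:l
7(h) covers 5:h
8(h) covers 7:h
9(j) covers 6:i, 8:h
floor of heap: 0:i
completions by unplaced set U, small U first (add the entries for U minus each lowest piece of U):
  |U|=1: {9}:1
  |U|=2: {6,9}:1  {8,9}:1
  |U|=3: {6,8,9}:2  {7,8,9}:1
  |U|=4: {5,7,8,9}:1  {6,7,8,9}:3
  |U|=5: {5,6,7,8,9}:4
  |U|=6: {4,5,6,7,8,9}:4
  |U|=7: {3,4,5,6,7,8,9}:4
  |U|=8: {2,3,4,5,6,7,8,9}:4
  start at 0(i): 4

4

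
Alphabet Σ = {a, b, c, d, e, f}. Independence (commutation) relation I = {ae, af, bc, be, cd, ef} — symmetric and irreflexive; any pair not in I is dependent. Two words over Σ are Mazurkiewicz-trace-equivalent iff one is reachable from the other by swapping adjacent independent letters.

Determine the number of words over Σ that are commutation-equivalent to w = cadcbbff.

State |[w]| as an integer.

4

0(c) covers ∅
1(a) covers 0:c
2(d) covers 1:a
3(c) covers 1:a
4(b) covers 2:d
5(b) covers 4:b
6(f) covers 3:c, 5:b
7(f) covers 6:f
floor of heap: 0:c
completions by unplaced set U, small U first (add the entries for U minus each lowest piece of U):
  |U|=1: {7}:1
  |U|=2: {6,7}:1
  |U|=3: {3,6,7}:1  {5,6,7}:1
  |U|=4: {3,5,6,7}:2  {4,5,6,7}:1
  |U|=5: {2,4,5,6,7}:1  {3,4,5,6,7}:3
  |U|=6: {2,3,4,5,6,7}:4
  start at 0(c): 4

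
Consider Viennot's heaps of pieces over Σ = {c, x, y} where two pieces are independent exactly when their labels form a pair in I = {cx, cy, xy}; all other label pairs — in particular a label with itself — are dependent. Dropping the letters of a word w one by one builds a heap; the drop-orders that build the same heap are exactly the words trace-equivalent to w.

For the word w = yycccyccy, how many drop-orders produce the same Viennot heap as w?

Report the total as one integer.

drop 0:y onto floor
drop 1:y onto {0:y}
drop 2:c onto floor
drop 3:c onto {2:c}
drop 4:c onto {3:c}
drop 5:y onto {1:y}
drop 6:c onto {4:c}
drop 7:c onto {6:c}
drop 8:y onto {5:y}
ground layer = {0:y, 2:c}
drop-orders for the pieces not yet dropped (sum over which currently-grounded one goes next):
  1 to go: {7} 1  {8} 1
  2 to go: {5,8} 1  {6,7} 1  {7,8} 2
  3 to go: {1,5,8} 1  {4,6,7} 1  {5,7,8} 3  {6,7,8} 3
  4 to go: {0,1,5,8} 1  {1,5,7,8} 4  {3,4,6,7} 1  {4,6,7,8} 4  {5,6,7,8} 6
  5 to go: {0,1,5,7,8} 5  {1,5,6,7,8} 10  {2,3,4,6,7} 1  {3,4,6,7,8} 5  {4,5,6,7,8} 10
  6 to go: {0,1,5,6,7,8} 15  {1,4,5,6,7,8} 20  {2,3,4,6,7,8} 6  {3,4,5,6,7,8} 15
  7 to go: {0,1,4,5,6,7,8} 35  {1,3,4,5,6,7,8} 35  {2,3,4,5,6,7,8} 21
  if 0:y drops first: 56 orders
  if 2:c drops first: 70 orders
heap linearizations: 126

126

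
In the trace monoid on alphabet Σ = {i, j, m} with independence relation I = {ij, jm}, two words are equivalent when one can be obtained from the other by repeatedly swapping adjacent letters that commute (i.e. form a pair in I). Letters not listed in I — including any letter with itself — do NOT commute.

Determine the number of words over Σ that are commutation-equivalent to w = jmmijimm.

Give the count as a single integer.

0(j) covers ∅
1(m) covers ∅
2(m) covers 1:m
3(i) covers 2:m
4(j) covers 0:j
5(i) covers 3:i
6(m) covers 5:i
7(m) covers 6:m
floor of heap: 0:j, 1:m
completions by unplaced set U, small U first (add the entries for U minus each lowest piece of U):
  |U|=1: {4}:1  {7}:1
  |U|=2: {0,4}:1  {4,7}:2  {6,7}:1
  |U|=3: {0,4,7}:3  {4,6,7}:3  {5,6,7}:1
  |U|=4: {0,4,6,7}:6  {3,5,6,7}:1  {4,5,6,7}:4
  |U|=5: {0,4,5,6,7}:10  {2,3,5,6,7}:1  {3,4,5,6,7}:5
  |U|=6: {0,3,4,5,6,7}:15  {1,2,3,5,6,7}:1  {2,3,4,5,6,7}:6
  start at 0(j): 7
  start at 1(m): 21
sum over floor = 28

28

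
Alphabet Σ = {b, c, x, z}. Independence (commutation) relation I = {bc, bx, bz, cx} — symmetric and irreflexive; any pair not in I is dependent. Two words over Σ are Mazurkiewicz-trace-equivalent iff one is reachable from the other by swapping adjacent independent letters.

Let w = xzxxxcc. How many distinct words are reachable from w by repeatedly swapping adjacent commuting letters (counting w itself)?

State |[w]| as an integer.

drop 0:x onto floor
drop 1:z onto {0:x}
drop 2:x onto {1:z}
drop 3:x onto {2:x}
drop 4:x onto {3:x}
drop 5:c onto {1:z}
drop 6:c onto {5:c}
ground layer = {0:x}
drop-orders for the pieces not yet dropped (sum over which currently-grounded one goes next):
  1 to go: {4} 1  {6} 1
  2 to go: {3,4} 1  {4,6} 2  {5,6} 1
  3 to go: {2,3,4} 1  {3,4,6} 3  {4,5,6} 3
  4 to go: {2,3,4,6} 4  {3,4,5,6} 6
  5 to go: {2,3,4,5,6} 10
  if 0:x drops first: 10 orders

10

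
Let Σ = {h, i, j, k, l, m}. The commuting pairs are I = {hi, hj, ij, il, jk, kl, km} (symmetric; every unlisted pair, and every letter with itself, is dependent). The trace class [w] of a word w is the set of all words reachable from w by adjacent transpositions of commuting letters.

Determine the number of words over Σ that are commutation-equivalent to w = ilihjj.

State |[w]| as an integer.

45

#0=i has no predecessor
#1=l has no predecessor
#2=i depends on [0:i]
#3=h depends on [1:l]
#4=j depends on [1:l]
#5=j depends on [4:j]
sources: [0:i, 1:l]
N(rest) = Σ N(rest − s) over sources s of rest; N(one piece) = 1:
  size 1 → [2]=1  [3]=1  [5]=1
  size 2 → [0,2]=1  [2,3]=2  [2,5]=2  [3,5]=2  [4,5]=1
  size 3 → [0,2,3]=3  [0,2,5]=3  [2,3,5]=6  [2,4,5]=3  [3,4,5]=3
  size 4 → [0,2,3,5]=12  [0,2,4,5]=6  [1,3,4,5]=3  [2,3,4,5]=12
  first=0(i) contributes 15
  first=1(l) contributes 30
|[w]| = 45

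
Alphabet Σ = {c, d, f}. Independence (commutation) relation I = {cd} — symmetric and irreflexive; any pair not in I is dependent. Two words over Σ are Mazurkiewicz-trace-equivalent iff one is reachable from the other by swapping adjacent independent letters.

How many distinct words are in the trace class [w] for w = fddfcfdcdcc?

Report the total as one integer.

#0=f has no predecessor
#1=d depends on [0:f]
#2=d depends on [1:d]
#3=f depends on [2:d]
#4=c depends on [3:f]
#5=f depends on [4:c]
#6=d depends on [5:f]
#7=c depends on [5:f]
#8=d depends on [6:d]
#9=c depends on [7:c]
#10=c depends on [9:c]
sources: [0:f]
N(rest) = Σ N(rest − s) over sources s of rest; N(one piece) = 1:
  size 1 → [8]=1  [10]=1
  size 2 → [6,8]=1  [8,10]=2  [9,10]=1
  size 3 → [6,8,10]=3  [7,9,10]=1  [8,9,10]=3
  size 4 → [6,8,9,10]=6  [7,8,9,10]=4
  size 5 → [6,7,8,9,10]=10
  size 6 → [5,6,7,8,9,10]=10
  size 7 → [4,5,6,7,8,9,10]=10
  size 8 → [3,4,5,6,7,8,9,10]=10
  size 9 → [2,3,4,5,6,7,8,9,10]=10
  first=0(f) contributes 10

10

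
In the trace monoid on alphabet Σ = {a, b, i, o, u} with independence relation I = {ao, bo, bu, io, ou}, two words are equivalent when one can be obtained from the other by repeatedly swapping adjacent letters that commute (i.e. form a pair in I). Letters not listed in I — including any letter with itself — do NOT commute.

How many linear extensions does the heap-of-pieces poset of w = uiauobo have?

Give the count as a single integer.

42

drop 0:u onto floor
drop 1:i onto {0:u}
drop 2:a onto {1:i}
drop 3:u onto {2:a}
drop 4:o onto floor
drop 5:b onto {2:a}
drop 6:o onto {4:o}
ground layer = {0:u, 4:o}
drop-orders for the pieces not yet dropped (sum over which currently-grounded one goes next):
  1 to go: {3} 1  {5} 1  {6} 1
  2 to go: {3,5} 2  {3,6} 2  {4,6} 1  {5,6} 2
  3 to go: {2,3,5} 2  {3,4,6} 3  {3,5,6} 6  {4,5,6} 3
  4 to go: {1,2,3,5} 2  {2,3,5,6} 8  {3,4,5,6} 12
  5 to go: {0,1,2,3,5} 2  {1,2,3,5,6} 10  {2,3,4,5,6} 20
  if 0:u drops first: 30 orders
  if 4:o drops first: 12 orders
heap linearizations: 42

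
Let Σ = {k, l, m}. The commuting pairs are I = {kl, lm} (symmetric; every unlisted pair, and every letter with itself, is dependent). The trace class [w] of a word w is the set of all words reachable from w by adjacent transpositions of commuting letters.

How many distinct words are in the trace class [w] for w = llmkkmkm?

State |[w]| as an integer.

drop 0:l onto floor
drop 1:l onto {0:l}
drop 2:m onto floor
drop 3:k onto {2:m}
drop 4:k onto {3:k}
drop 5:m onto {4:k}
drop 6:k onto {5:m}
drop 7:m onto {6:k}
ground layer = {0:l, 2:m}
drop-orders for the pieces not yet dropped (sum over which currently-grounded one goes next):
  1 to go: {1} 1  {7} 1
  2 to go: {0,1} 1  {1,7} 2  {6,7} 1
  3 to go: {0,1,7} 3  {1,6,7} 3  {5,6,7} 1
  4 to go: {0,1,6,7} 6  {1,5,6,7} 4  {4,5,6,7} 1
  5 to go: {0,1,5,6,7} 10  {1,4,5,6,7} 5  {3,4,5,6,7} 1
  6 to go: {0,1,4,5,6,7} 15  {1,3,4,5,6,7} 6  {2,3,4,5,6,7} 1
  if 0:l drops first: 7 orders
  if 2:m drops first: 21 orders
heap linearizations: 28

28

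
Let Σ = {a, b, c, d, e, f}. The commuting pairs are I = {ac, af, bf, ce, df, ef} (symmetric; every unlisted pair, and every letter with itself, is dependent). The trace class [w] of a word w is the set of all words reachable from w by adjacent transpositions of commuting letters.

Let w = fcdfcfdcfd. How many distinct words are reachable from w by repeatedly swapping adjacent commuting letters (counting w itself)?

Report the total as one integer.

8

#0=f has no predecessor
#1=c depends on [0:f]
#2=d depends on [1:c]
#3=f depends on [1:c]
#4=c depends on [2:d, 3:f]
#5=f depends on [4:c]
#6=d depends on [4:c]
#7=c depends on [5:f, 6:d]
#8=f depends on [7:c]
#9=d depends on [7:c]
sources: [0:f]
N(rest) = Σ N(rest − s) over sources s of rest; N(one piece) = 1:
  size 1 → [8]=1  [9]=1
  size 2 → [8,9]=2
  size 3 → [7,8,9]=2
  size 4 → [5,7,8,9]=2  [6,7,8,9]=2
  size 5 → [5,6,7,8,9]=4
  size 6 → [4,5,6,7,8,9]=4
  size 7 → [2,4,5,6,7,8,9]=4  [3,4,5,6,7,8,9]=4
  size 8 → [2,3,4,5,6,7,8,9]=8
  first=0(f) contributes 8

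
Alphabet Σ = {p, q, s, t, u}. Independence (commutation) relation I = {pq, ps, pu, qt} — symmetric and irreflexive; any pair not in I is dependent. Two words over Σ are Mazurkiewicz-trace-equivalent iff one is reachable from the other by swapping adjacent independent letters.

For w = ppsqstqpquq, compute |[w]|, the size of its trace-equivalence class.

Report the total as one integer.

173

#0=p has no predecessor
#1=p depends on [0:p]
#2=s has no predecessor
#3=q depends on [2:s]
#4=s depends on [3:q]
#5=t depends on [1:p, 4:s]
#6=q depends on [4:s]
#7=p depends on [5:t]
#8=q depends on [6:q]
#9=u depends on [5:t, 8:q]
#10=q depends on [9:u]
sources: [0:p, 2:s]
N(rest) = Σ N(rest − s) over sources s of rest; N(one piece) = 1:
  size 1 → [7]=1  [10]=1
  size 2 → [7,10]=2  [9,10]=1
  size 3 → [7,9,10]=3  [8,9,10]=1
  size 4 → [5,7,9,10]=3  [6,8,9,10]=1  [7,8,9,10]=4
  size 5 → [1,5,7,9,10]=3  [5,7,8,9,10]=7  [6,7,8,9,10]=5
  size 6 → [0,1,5,7,9,10]=3  [1,5,7,8,9,10]=10  [5,6,7,8,9,10]=12
  size 7 → [0,1,5,7,8,9,10]=13  [1,5,6,7,8,9,10]=22  [4,5,6,7,8,9,10]=12
  size 8 → [0,1,5,6,7,8,9,10]=35  [1,4,5,6,7,8,9,10]=34  [3,4,5,6,7,8,9,10]=12
  size 9 → [0,1,4,5,6,7,8,9,10]=69  [1,3,4,5,6,7,8,9,10]=46  [2,3,4,5,6,7,8,9,10]=12
  first=0(p) contributes 58
  first=2(s) contributes 115
|[w]| = 173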